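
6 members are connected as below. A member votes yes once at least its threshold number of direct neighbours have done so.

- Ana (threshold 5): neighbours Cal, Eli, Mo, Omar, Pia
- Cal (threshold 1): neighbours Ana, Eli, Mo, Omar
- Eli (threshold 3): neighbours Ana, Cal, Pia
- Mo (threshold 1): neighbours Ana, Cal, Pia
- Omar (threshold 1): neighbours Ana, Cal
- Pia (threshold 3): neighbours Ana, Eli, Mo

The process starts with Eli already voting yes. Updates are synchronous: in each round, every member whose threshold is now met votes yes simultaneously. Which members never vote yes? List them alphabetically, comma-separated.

Round 1 — Eli votes yes (initial).
Round 2 — checking thresholds:
  Ana: 1 of 5 neighbours < 5, below threshold.
  Cal: 1 of 4 neighbours ≥ 1, votes yes.
  Pia: 1 of 3 neighbours < 3, below threshold.
Round 3 — checking thresholds:
  Ana: 2 of 5 neighbours < 5, below threshold.
  Mo: 1 of 3 neighbours ≥ 1, votes yes.
  Omar: 1 of 2 neighbours ≥ 1, votes yes.
  Pia: 1 of 3 neighbours < 3, below threshold.
Round 4 — no new yes votes; cascade stops.

Ana, Pia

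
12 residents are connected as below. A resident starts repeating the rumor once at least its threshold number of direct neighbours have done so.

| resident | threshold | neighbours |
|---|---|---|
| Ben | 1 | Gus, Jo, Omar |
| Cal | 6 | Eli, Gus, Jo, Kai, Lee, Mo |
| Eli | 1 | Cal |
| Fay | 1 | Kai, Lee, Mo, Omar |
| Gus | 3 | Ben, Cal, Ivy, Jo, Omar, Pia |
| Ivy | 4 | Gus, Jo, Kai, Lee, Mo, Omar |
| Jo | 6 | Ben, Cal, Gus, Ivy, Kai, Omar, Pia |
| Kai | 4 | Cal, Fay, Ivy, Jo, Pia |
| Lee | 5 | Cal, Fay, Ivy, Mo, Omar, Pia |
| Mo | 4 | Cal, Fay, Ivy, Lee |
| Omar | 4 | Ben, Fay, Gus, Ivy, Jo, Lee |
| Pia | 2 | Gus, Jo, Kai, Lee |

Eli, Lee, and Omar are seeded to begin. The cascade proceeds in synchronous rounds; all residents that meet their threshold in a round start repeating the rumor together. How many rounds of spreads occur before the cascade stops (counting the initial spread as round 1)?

Round 1 — Eli, Lee, Omar start repeating the rumor (initial).
Round 2 — checking thresholds:
  Ben: 1 of 3 neighbours ≥ 1, starts repeating the rumor.
  Cal: 2 of 6 neighbours < 6, holds.
  Fay: 2 of 4 neighbours ≥ 1, starts repeating the rumor.
  Gus: 1 of 6 neighbours < 3, holds.
  Ivy: 2 of 6 neighbours < 4, holds.
  Jo: 1 of 7 neighbours < 6, holds.
  Mo: 1 of 4 neighbours < 4, holds.
  Pia: 1 of 4 neighbours < 2, holds.
Round 3 — no new spreads; cascade stops.

2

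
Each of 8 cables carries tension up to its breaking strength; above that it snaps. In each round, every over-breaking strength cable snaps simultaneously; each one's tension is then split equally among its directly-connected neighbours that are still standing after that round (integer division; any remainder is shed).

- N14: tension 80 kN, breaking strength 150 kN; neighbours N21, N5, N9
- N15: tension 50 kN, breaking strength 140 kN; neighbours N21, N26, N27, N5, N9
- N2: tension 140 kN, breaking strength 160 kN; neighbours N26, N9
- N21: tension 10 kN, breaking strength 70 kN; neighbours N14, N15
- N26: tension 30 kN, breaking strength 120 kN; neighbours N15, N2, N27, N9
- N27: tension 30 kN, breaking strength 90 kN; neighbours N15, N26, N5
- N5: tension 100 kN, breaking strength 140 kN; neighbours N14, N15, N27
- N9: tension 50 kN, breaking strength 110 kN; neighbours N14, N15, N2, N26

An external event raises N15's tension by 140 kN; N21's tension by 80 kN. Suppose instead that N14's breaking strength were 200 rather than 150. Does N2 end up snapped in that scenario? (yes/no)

yes

With N14's breaking strength at 200:
Round 1 — N15 at 190 > 140; N21 at 90 > 70. N15, N21 snap.
  N15 sheds 190 kN to N26, N27, N5, N9: 47 each (2 lost).
    N26: 30+47 = 77 ≤ 120
    N27: 30+47 = 77 ≤ 90
    N5: 100+47 = 147 > 140
    N9: 50+47 = 97 ≤ 110
  N21 sheds 90 kN to N14: 90 each.
    N14: 80+90 = 170 ≤ 200
Round 2 — N5 snaps.
  N5 sheds 147 kN to N14, N27: 73 each (1 lost).
    N14: 170+73 = 243 > 200
    N27: 77+73 = 150 > 90
Round 3 — N14, N27 snap.
  N14 sheds 243 kN to N9: 243 each.
    N9: 97+243 = 340 > 110
  N27 sheds 150 kN to N26: 150 each.
    N26: 77+150 = 227 > 120
Round 4 — N26, N9 snap.
  N26 sheds 227 kN to N2: 227 each.
    N2: 140+227 = 367 > 160
  N9 sheds 340 kN to N2: 340 each.
    N2: 367+340 = 707 > 160
Round 5 — N2 snaps.
  N2 sheds 707 kN: no online neighbours, lost.
No further breaks.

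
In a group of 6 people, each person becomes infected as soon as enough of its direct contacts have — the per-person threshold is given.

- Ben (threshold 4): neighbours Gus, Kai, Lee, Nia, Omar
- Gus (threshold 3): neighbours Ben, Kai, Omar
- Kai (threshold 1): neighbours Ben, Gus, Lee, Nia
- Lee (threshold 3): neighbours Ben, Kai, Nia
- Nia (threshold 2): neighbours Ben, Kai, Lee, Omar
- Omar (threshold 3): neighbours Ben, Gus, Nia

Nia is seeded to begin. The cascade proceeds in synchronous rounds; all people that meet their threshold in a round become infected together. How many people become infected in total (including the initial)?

2

Round 1 — Nia becomes infected (initial).
Round 2 — checking thresholds:
  Ben: 1 of 5 neighbours < 4, holds.
  Kai: 1 of 4 neighbours ≥ 1, becomes infected.
  Lee: 1 of 3 neighbours < 3, holds.
  Omar: 1 of 3 neighbours < 3, holds.
Round 3 — no new infections; cascade stops.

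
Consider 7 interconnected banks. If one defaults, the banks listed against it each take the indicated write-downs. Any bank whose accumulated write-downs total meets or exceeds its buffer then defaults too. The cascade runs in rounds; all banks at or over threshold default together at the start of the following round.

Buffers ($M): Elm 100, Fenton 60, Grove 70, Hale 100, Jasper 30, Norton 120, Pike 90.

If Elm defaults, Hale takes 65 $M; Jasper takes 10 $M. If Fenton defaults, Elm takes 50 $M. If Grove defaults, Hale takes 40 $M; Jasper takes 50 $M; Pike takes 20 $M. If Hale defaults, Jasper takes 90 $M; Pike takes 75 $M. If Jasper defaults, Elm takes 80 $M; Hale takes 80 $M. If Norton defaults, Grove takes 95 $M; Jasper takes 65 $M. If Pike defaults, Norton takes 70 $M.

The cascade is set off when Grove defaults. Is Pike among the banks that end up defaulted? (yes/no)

yes

Round 1 — Grove defaults (initial).
  Hale: +40 → 40 < 100
  Jasper: +50 → 50 ≥ 30
  Pike: +20 → 20 < 90
Round 2 — Jasper defaults.
  Elm: +80 → 80 < 100
  Hale: +80 → 120 ≥ 100
Round 3 — Hale defaults.
  Pike: +75 → 95 ≥ 90
Round 4 — Pike defaults.
  Norton: +70 → 70 < 120
No further defaults.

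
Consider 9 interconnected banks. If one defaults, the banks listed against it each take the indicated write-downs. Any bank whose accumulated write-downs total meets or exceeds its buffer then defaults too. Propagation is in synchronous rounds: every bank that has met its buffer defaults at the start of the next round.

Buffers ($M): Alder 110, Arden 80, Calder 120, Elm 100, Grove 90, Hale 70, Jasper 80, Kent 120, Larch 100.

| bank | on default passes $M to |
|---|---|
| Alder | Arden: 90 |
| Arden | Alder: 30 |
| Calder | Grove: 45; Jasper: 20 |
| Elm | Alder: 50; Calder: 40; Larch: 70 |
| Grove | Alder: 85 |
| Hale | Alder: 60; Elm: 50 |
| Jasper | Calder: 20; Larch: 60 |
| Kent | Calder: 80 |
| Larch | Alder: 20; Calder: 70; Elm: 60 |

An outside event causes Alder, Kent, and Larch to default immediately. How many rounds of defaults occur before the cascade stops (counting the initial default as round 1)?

Round 1 — Alder, Kent, Larch default (initial).
  Arden: +90 → 90 ≥ 80
  Calder: +80+70 → 150 ≥ 120
  Elm: +60 → 60 < 100
Round 2 — Arden, Calder default.
  Grove: +45 → 45 < 90
  Jasper: +20 → 20 < 80
No further defaults.

2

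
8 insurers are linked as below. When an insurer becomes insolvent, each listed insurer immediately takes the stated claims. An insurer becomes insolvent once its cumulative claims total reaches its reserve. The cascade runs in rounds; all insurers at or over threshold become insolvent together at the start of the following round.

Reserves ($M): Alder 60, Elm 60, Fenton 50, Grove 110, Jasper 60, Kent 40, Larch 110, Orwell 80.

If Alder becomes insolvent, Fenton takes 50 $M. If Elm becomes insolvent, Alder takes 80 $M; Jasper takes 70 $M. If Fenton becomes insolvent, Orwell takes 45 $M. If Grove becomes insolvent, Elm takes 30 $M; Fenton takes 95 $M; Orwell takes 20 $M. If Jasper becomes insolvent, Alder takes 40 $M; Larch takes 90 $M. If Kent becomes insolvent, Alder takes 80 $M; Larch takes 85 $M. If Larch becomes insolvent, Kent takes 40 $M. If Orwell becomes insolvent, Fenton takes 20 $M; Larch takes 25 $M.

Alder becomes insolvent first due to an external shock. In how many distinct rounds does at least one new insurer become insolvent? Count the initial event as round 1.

Round 1 — Alder becomes insolvent (initial).
  Fenton: +50 → 50 ≥ 50
Round 2 — Fenton becomes insolvent.
  Orwell: +45 → 45 < 80
No further insolvencies.

2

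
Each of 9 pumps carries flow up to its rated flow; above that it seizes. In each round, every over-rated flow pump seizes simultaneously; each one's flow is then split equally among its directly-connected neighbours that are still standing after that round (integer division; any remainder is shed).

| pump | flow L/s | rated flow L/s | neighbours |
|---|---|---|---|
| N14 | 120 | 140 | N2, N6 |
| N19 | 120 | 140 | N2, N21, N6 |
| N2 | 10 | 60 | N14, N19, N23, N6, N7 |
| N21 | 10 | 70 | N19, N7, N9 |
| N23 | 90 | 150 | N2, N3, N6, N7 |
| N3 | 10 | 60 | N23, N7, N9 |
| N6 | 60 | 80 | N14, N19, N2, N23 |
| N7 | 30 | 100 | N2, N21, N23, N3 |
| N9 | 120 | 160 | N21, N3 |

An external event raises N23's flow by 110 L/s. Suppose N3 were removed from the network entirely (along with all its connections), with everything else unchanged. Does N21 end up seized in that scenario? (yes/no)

With N3 removed:
Round 1 — N23 at 200 > 150. N23 seizes.
  N23 sheds 200 L/s to N2, N6, N7: 66 each (2 lost).
    N2: 10+66 = 76 > 60
    N6: 60+66 = 126 > 80
    N7: 30+66 = 96 ≤ 100
Round 2 — N2, N6 seize.
  N2 sheds 76 L/s to N14, N19, N7: 25 each (1 lost).
    N14: 120+25 = 145 > 140
    N19: 120+25 = 145 > 140
    N7: 96+25 = 121 > 100
  N6 sheds 126 L/s to N14, N19: 63 each.
    N14: 145+63 = 208 > 140
    N19: 145+63 = 208 > 140
Round 3 — N14, N19, N7 seize.
  N14 sheds 208 L/s: no online neighbours, lost.
  N19 sheds 208 L/s to N21: 208 each.
    N21: 10+208 = 218 > 70
  N7 sheds 121 L/s to N21: 121 each.
    N21: 218+121 = 339 > 70
Round 4 — N21 seizes.
  N21 sheds 339 L/s to N9: 339 each.
    N9: 120+339 = 459 > 160
Round 5 — N9 seizes.
  N9 sheds 459 L/s: no online neighbours, lost.
No further seizures.

yes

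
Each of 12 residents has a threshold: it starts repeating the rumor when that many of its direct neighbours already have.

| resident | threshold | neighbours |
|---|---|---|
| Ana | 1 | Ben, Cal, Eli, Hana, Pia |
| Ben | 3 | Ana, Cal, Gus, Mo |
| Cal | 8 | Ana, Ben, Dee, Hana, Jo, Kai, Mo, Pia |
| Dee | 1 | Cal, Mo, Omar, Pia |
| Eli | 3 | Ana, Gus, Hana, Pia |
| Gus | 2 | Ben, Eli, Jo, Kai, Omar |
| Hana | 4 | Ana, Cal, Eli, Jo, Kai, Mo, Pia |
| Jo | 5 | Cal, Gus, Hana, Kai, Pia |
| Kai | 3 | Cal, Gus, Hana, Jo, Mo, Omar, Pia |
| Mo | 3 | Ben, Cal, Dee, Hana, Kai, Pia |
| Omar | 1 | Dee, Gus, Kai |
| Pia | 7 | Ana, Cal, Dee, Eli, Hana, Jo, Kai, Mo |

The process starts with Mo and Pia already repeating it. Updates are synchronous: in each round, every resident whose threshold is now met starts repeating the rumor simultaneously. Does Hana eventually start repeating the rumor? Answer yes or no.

yes

Round 1 — Mo, Pia start repeating the rumor (initial).
Round 2 — checking thresholds:
  Ana: 1 of 5 neighbours ≥ 1, starts repeating the rumor.
  Ben: 1 of 4 neighbours < 3, below threshold.
  Cal: 2 of 8 neighbours < 8, below threshold.
  Dee: 2 of 4 neighbours ≥ 1, starts repeating the rumor.
  Eli: 1 of 4 neighbours < 3, below threshold.
  Hana: 2 of 7 neighbours < 4, below threshold.
  Jo: 1 of 5 neighbours < 5, below threshold.
  Kai: 2 of 7 neighbours < 3, below threshold.
Round 3 — checking thresholds:
  Ben: 2 of 4 neighbours < 3, below threshold.
  Cal: 4 of 8 neighbours < 8, below threshold.
  Eli: 2 of 4 neighbours < 3, below threshold.
  Hana: 3 of 7 neighbours < 4, below threshold.
  Jo: 1 of 5 neighbours < 5, below threshold.
  Kai: 2 of 7 neighbours < 3, below threshold.
  Omar: 1 of 3 neighbours ≥ 1, starts repeating the rumor.
Round 4 — checking thresholds:
  Ben: 2 of 4 neighbours < 3, below threshold.
  Cal: 4 of 8 neighbours < 8, below threshold.
  Eli: 2 of 4 neighbours < 3, below threshold.
  Gus: 1 of 5 neighbours < 2, below threshold.
  Hana: 3 of 7 neighbours < 4, below threshold.
  Jo: 1 of 5 neighbours < 5, below threshold.
  Kai: 3 of 7 neighbours ≥ 3, starts repeating the rumor.
Round 5 — checking thresholds:
  Ben: 2 of 4 neighbours < 3, below threshold.
  Cal: 5 of 8 neighbours < 8, below threshold.
  Eli: 2 of 4 neighbours < 3, below threshold.
  Gus: 2 of 5 neighbours ≥ 2, starts repeating the rumor.
  Hana: 4 of 7 neighbours ≥ 4, starts repeating the rumor.
  Jo: 2 of 5 neighbours < 5, below threshold.
Round 6 — checking thresholds:
  Ben: 3 of 4 neighbours ≥ 3, starts repeating the rumor.
  Cal: 6 of 8 neighbours < 8, below threshold.
  Eli: 4 of 4 neighbours ≥ 3, starts repeating the rumor.
  Jo: 4 of 5 neighbours < 5, below threshold.
Round 7 — no new spreads; cascade stops.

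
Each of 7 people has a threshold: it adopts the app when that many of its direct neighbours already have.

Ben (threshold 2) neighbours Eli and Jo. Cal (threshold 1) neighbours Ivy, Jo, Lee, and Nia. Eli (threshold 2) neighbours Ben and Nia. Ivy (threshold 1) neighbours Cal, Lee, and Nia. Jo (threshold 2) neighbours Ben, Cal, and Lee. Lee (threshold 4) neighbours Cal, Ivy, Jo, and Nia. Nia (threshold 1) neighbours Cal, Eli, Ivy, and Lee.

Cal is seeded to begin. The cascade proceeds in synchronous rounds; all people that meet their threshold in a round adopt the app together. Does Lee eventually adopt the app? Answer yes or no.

no

Round 1 — Cal adopts the app (initial).
Round 2 — checking thresholds:
  Ivy: 1 of 3 neighbours ≥ 1, adopts the app.
  Jo: 1 of 3 neighbours < 2, holds.
  Lee: 1 of 4 neighbours < 4, holds.
  Nia: 1 of 4 neighbours ≥ 1, adopts the app.
Round 3 — no new adoptions; cascade stops.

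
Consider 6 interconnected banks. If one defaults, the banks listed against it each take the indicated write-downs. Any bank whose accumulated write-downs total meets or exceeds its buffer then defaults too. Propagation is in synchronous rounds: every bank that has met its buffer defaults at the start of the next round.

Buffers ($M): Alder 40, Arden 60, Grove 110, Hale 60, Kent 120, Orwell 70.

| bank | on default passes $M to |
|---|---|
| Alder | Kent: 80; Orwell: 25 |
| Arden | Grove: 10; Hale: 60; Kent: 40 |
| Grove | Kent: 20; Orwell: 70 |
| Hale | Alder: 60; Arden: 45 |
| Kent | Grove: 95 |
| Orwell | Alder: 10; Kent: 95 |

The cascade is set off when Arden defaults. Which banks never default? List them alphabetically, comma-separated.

Round 1 — Arden defaults (initial).
  Grove: +10 → 10 < 110
  Hale: +60 → 60 ≥ 60
  Kent: +40 → 40 < 120
Round 2 — Hale defaults.
  Alder: +60 → 60 ≥ 40
Round 3 — Alder defaults.
  Kent: +80 → 120 ≥ 120
  Orwell: +25 → 25 < 70
Round 4 — Kent defaults.
  Grove: +95 → 105 < 110
No further defaults.

Grove, Orwell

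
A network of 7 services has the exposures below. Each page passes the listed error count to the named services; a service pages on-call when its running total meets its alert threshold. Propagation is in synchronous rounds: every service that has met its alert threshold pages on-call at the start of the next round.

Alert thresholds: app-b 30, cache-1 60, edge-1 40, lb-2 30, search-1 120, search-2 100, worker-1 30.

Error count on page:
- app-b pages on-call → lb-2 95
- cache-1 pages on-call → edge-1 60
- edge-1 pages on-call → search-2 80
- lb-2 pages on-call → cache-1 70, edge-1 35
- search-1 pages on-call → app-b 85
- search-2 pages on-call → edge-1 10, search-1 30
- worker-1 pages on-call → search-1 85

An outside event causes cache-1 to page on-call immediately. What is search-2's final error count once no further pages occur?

80

Round 1 — cache-1 pages on-call (initial).
  edge-1: +60 → 60 ≥ 40
Round 2 — edge-1 pages on-call.
  search-2: +80 → 80 < 100
No further pages.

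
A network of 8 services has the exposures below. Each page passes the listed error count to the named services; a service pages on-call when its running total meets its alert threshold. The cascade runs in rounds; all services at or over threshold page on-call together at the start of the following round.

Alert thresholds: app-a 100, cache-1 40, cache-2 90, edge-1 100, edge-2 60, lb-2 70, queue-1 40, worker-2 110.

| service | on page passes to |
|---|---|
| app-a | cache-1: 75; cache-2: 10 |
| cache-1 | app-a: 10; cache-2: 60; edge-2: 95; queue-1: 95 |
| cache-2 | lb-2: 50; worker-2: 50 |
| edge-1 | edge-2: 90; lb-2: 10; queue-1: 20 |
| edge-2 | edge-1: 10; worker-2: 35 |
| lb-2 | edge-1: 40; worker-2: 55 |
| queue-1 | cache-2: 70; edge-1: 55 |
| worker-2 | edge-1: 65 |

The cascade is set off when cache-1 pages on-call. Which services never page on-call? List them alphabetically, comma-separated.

Round 1 — cache-1 pages on-call (initial).
  app-a: +10 → 10 < 100
  cache-2: +60 → 60 < 90
  edge-2: +95 → 95 ≥ 60
  queue-1: +95 → 95 ≥ 40
Round 2 — edge-2, queue-1 page on-call.
  cache-2: +70 → 130 ≥ 90
  edge-1: +10+55 → 65 < 100
  worker-2: +35 → 35 < 110
Round 3 — cache-2 pages on-call.
  lb-2: +50 → 50 < 70
  worker-2: +50 → 85 < 110
No further pages.

app-a, edge-1, lb-2, worker-2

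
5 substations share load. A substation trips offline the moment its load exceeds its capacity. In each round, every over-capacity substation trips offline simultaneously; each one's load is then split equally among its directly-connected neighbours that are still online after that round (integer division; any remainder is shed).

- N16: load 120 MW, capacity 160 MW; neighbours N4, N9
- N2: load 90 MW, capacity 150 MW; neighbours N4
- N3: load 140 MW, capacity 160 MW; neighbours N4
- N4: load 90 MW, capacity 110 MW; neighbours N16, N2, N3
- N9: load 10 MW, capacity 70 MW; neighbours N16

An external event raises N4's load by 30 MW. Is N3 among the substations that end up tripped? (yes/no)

yes

Round 1 — N4 at 120 > 110. N4 trips offline.
  N4 sheds 120 MW to N16, N2, N3: 40 each.
    N16: 120+40 = 160 ≤ 160
    N2: 90+40 = 130 ≤ 150
    N3: 140+40 = 180 > 160
Round 2 — N3 trips offline.
  N3 sheds 180 MW: no online neighbours, lost.
No further trips.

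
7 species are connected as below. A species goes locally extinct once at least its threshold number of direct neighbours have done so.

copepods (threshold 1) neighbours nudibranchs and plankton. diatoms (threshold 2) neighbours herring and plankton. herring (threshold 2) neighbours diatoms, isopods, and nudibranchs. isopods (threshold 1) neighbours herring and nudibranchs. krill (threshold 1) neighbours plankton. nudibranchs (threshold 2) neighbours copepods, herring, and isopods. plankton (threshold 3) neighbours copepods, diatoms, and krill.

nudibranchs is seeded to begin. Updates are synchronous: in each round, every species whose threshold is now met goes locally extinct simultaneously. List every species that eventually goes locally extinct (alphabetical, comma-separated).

copepods, herring, isopods, nudibranchs

Round 1 — nudibranchs goes locally extinct (initial).
Round 2 — checking thresholds:
  copepods: 1 of 2 neighbours ≥ 1, goes locally extinct.
  herring: 1 of 3 neighbours < 2, holds.
  isopods: 1 of 2 neighbours ≥ 1, goes locally extinct.
Round 3 — checking thresholds:
  herring: 2 of 3 neighbours ≥ 2, goes locally extinct.
  plankton: 1 of 3 neighbours < 3, holds.
Round 4 — no new extinctions; cascade stops.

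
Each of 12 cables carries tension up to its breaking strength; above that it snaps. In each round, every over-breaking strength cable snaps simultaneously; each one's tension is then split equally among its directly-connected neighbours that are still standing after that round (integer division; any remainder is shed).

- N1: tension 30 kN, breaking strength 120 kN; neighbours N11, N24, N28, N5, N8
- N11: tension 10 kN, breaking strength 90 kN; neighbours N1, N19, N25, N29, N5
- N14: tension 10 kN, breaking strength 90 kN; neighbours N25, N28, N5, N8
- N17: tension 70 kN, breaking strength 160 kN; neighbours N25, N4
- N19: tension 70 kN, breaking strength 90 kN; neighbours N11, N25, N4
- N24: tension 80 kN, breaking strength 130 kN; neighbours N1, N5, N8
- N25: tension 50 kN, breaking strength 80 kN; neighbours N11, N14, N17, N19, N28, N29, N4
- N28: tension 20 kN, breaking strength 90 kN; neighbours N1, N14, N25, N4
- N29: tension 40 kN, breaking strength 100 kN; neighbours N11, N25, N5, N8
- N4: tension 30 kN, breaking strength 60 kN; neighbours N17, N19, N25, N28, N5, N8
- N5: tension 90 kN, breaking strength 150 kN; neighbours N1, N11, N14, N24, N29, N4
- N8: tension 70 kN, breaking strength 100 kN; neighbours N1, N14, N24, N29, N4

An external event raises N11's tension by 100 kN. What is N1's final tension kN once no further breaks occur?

52

Round 1 — N11 at 110 > 90. N11 snaps.
  N11 sheds 110 kN to N1, N19, N25, N29, N5: 22 each.
    N1: 30+22 = 52 ≤ 120
    N19: 70+22 = 92 > 90
    N25: 50+22 = 72 ≤ 80
    N29: 40+22 = 62 ≤ 100
    N5: 90+22 = 112 ≤ 150
Round 2 — N19 snaps.
  N19 sheds 92 kN to N25, N4: 46 each.
    N25: 72+46 = 118 > 80
    N4: 30+46 = 76 > 60
Round 3 — N25, N4 snap.
  N25 sheds 118 kN to N14, N17, N28, N29: 29 each (2 lost).
    N14: 10+29 = 39 ≤ 90
    N17: 70+29 = 99 ≤ 160
    N28: 20+29 = 49 ≤ 90
    N29: 62+29 = 91 ≤ 100
  N4 sheds 76 kN to N17, N28, N5, N8: 19 each.
    N17: 99+19 = 118 ≤ 160
    N28: 49+19 = 68 ≤ 90
    N5: 112+19 = 131 ≤ 150
    N8: 70+19 = 89 ≤ 100
No further breaks.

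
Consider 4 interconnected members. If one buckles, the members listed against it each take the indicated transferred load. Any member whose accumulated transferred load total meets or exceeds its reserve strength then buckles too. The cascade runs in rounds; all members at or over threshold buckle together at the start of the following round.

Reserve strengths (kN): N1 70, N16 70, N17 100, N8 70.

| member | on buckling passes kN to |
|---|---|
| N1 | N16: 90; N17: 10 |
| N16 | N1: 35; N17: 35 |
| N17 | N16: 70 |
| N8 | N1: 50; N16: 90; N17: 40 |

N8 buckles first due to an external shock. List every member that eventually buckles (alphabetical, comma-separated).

Round 1 — N8 buckles (initial).
  N1: +50 → 50 < 70
  N16: +90 → 90 ≥ 70
  N17: +40 → 40 < 100
Round 2 — N16 buckles.
  N1: +35 → 85 ≥ 70
  N17: +35 → 75 < 100
Round 3 — N1 buckles.
  N17: +10 → 85 < 100
No further bucklings.

N1, N16, N8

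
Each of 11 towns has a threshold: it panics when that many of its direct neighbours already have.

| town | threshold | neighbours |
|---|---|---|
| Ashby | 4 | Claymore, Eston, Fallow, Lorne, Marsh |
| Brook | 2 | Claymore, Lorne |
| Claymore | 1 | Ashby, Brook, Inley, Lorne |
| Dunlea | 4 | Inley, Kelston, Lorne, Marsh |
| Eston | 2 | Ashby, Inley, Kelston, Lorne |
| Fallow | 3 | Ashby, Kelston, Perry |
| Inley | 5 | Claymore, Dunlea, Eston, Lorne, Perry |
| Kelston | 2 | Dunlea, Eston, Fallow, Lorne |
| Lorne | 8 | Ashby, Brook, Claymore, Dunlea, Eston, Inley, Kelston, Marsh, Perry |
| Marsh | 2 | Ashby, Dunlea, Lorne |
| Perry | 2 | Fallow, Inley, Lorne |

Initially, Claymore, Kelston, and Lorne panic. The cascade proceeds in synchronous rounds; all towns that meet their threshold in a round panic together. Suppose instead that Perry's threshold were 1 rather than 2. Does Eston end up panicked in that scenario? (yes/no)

With Perry's threshold at 1:
Round 1 — Claymore, Kelston, Lorne panic (initial).
Round 2 — checking thresholds:
  Ashby: 2 of 5 neighbours < 4, holds.
  Brook: 2 of 2 neighbours ≥ 2, panics.
  Dunlea: 2 of 4 neighbours < 4, holds.
  Eston: 2 of 4 neighbours ≥ 2, panics.
  Fallow: 1 of 3 neighbours < 3, holds.
  Inley: 2 of 5 neighbours < 5, holds.
  Marsh: 1 of 3 neighbours < 2, holds.
  Perry: 1 of 3 neighbours ≥ 1, panics.
Round 3 — no new panics; cascade stops.

yes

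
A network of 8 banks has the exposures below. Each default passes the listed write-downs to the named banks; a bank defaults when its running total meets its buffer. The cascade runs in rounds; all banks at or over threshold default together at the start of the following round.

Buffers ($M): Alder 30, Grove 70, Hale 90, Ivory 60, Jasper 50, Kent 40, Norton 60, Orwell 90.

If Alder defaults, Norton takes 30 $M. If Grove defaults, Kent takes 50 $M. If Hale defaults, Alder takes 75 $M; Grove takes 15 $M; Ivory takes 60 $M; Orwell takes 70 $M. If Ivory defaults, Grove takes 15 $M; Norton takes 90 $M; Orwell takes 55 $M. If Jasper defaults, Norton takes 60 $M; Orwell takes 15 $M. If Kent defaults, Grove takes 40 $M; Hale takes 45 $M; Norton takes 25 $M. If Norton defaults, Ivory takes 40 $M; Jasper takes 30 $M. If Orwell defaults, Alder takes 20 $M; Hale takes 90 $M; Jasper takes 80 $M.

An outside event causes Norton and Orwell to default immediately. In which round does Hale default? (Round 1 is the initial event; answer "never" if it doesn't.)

Round 1 — Norton, Orwell default (initial).
  Alder: +20 → 20 < 30
  Hale: +90 → 90 ≥ 90
  Ivory: +40 → 40 < 60
  Jasper: +30+80 → 110 ≥ 50
Round 2 — Hale, Jasper default.
  Alder: +75 → 95 ≥ 30
  Grove: +15 → 15 < 70
  Ivory: +60 → 100 ≥ 60
Round 3 — Alder, Ivory default.
  Grove: +15 → 30 < 70
No further defaults.

2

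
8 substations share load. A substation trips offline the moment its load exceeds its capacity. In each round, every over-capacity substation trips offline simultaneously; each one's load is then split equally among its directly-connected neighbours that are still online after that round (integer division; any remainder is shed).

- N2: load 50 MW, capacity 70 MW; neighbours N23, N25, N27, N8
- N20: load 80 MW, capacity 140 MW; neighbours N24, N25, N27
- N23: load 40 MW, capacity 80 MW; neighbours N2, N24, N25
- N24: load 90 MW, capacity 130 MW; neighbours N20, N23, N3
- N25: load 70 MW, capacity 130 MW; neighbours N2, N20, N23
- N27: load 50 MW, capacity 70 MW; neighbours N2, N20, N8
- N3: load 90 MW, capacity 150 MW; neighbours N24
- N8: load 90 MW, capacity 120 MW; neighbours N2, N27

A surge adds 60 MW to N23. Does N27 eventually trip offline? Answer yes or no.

yes

Round 1 — N23 at 100 > 80. N23 trips offline.
  N23 sheds 100 MW to N2, N24, N25: 33 each (1 lost).
    N2: 50+33 = 83 > 70
    N24: 90+33 = 123 ≤ 130
    N25: 70+33 = 103 ≤ 130
Round 2 — N2 trips offline.
  N2 sheds 83 MW to N25, N27, N8: 27 each (2 lost).
    N25: 103+27 = 130 ≤ 130
    N27: 50+27 = 77 > 70
    N8: 90+27 = 117 ≤ 120
Round 3 — N27 trips offline.
  N27 sheds 77 MW to N20, N8: 38 each (1 lost).
    N20: 80+38 = 118 ≤ 140
    N8: 117+38 = 155 > 120
Round 4 — N8 trips offline.
  N8 sheds 155 MW: no online neighbours, lost.
No further trips.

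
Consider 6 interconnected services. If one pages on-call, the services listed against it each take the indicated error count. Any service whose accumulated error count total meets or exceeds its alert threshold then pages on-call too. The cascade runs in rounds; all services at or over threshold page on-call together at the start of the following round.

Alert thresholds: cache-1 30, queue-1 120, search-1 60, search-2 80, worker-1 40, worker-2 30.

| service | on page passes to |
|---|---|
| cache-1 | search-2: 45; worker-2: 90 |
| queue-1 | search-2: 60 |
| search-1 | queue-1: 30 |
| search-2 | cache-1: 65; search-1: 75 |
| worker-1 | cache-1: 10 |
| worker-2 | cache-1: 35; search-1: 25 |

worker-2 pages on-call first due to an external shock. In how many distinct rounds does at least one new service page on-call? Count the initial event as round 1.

Round 1 — worker-2 pages on-call (initial).
  cache-1: +35 → 35 ≥ 30
  search-1: +25 → 25 < 60
Round 2 — cache-1 pages on-call.
  search-2: +45 → 45 < 80
No further pages.

2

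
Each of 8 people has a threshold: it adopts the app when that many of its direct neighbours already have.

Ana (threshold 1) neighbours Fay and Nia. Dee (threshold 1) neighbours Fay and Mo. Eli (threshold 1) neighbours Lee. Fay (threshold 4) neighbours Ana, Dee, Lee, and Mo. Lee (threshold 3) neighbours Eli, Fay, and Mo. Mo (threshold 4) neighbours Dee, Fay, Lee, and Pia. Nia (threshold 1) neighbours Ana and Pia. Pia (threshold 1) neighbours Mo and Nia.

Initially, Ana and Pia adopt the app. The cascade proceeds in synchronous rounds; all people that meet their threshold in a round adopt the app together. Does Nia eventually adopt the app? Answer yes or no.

yes

Round 1 — Ana, Pia adopt the app (initial).
Round 2 — checking thresholds:
  Fay: 1 of 4 neighbours < 4, below threshold.
  Mo: 1 of 4 neighbours < 4, below threshold.
  Nia: 2 of 2 neighbours ≥ 1, adopts the app.
Round 3 — no new adoptions; cascade stops.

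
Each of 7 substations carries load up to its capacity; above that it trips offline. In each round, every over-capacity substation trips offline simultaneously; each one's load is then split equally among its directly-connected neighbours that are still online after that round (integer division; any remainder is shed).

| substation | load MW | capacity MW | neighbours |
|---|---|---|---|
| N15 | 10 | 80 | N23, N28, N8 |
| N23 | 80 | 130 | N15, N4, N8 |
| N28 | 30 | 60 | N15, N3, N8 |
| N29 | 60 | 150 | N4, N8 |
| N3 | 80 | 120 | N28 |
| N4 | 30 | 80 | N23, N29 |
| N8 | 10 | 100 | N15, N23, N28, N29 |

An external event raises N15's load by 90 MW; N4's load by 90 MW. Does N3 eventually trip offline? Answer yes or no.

no

Round 1 — N15 at 100 > 80; N4 at 120 > 80. N15, N4 trip offline.
  N15 sheds 100 MW to N23, N28, N8: 33 each (1 lost).
    N23: 80+33 = 113 ≤ 130
    N28: 30+33 = 63 > 60
    N8: 10+33 = 43 ≤ 100
  N4 sheds 120 MW to N23, N29: 60 each.
    N23: 113+60 = 173 > 130
    N29: 60+60 = 120 ≤ 150
Round 2 — N23, N28 trip offline.
  N23 sheds 173 MW to N8: 173 each.
    N8: 43+173 = 216 > 100
  N28 sheds 63 MW to N3, N8: 31 each (1 lost).
    N3: 80+31 = 111 ≤ 120
    N8: 216+31 = 247 > 100
Round 3 — N8 trips offline.
  N8 sheds 247 MW to N29: 247 each.
    N29: 120+247 = 367 > 150
Round 4 — N29 trips offline.
  N29 sheds 367 MW: no online neighbours, lost.
No further trips.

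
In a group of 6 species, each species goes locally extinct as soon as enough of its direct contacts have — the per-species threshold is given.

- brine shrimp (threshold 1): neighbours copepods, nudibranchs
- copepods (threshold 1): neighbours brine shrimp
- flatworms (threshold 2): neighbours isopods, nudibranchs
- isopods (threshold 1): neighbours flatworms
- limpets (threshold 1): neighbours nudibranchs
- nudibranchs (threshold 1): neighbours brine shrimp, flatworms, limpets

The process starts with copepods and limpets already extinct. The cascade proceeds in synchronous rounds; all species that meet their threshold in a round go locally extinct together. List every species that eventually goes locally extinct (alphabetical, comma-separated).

Round 1 — copepods, limpets go locally extinct (initial).
Round 2 — checking thresholds:
  brine shrimp: 1 of 2 neighbours ≥ 1, goes locally extinct.
  nudibranchs: 1 of 3 neighbours ≥ 1, goes locally extinct.
Round 3 — no new extinctions; cascade stops.

brine shrimp, copepods, limpets, nudibranchs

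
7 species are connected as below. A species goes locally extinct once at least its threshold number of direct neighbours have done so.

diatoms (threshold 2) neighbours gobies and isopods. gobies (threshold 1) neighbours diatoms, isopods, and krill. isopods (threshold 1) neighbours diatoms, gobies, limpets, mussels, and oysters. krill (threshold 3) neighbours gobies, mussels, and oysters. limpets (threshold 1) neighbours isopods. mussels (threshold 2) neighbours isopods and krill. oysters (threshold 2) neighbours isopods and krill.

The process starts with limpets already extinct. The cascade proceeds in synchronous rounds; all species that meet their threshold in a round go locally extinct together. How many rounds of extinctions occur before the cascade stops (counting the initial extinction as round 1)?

4

Round 1 — limpets goes locally extinct (initial).
Round 2 — checking thresholds:
  isopods: 1 of 5 neighbours ≥ 1, goes locally extinct.
Round 3 — checking thresholds:
  diatoms: 1 of 2 neighbours < 2, not yet.
  gobies: 1 of 3 neighbours ≥ 1, goes locally extinct.
  mussels: 1 of 2 neighbours < 2, not yet.
  oysters: 1 of 2 neighbours < 2, not yet.
Round 4 — checking thresholds:
  diatoms: 2 of 2 neighbours ≥ 2, goes locally extinct.
  krill: 1 of 3 neighbours < 3, not yet.
  mussels: 1 of 2 neighbours < 2, not yet.
  oysters: 1 of 2 neighbours < 2, not yet.
Round 5 — no new extinctions; cascade stops.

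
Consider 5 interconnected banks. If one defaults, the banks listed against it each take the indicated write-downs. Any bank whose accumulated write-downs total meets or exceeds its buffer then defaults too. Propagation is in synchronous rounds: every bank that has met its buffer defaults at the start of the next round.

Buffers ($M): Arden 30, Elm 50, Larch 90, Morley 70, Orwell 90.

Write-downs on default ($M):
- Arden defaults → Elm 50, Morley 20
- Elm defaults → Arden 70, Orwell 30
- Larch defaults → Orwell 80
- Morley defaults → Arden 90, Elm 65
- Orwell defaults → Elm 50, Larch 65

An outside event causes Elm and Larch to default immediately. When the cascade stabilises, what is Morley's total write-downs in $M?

Round 1 — Elm, Larch default (initial).
  Arden: +70 → 70 ≥ 30
  Orwell: +30+80 → 110 ≥ 90
Round 2 — Arden, Orwell default.
  Morley: +20 → 20 < 70
No further defaults.

20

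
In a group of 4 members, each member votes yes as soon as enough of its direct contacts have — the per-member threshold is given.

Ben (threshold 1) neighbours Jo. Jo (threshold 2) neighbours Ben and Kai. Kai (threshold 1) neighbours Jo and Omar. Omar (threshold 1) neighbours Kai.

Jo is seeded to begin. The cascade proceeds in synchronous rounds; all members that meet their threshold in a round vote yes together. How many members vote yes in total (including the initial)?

4

Round 1 — Jo votes yes (initial).
Round 2 — checking thresholds:
  Ben: 1 of 1 neighbours ≥ 1, votes yes.
  Kai: 1 of 2 neighbours ≥ 1, votes yes.
Round 3 — checking thresholds:
  Omar: 1 of 1 neighbours ≥ 1, votes yes.
Round 4 — no new yes votes; cascade stops.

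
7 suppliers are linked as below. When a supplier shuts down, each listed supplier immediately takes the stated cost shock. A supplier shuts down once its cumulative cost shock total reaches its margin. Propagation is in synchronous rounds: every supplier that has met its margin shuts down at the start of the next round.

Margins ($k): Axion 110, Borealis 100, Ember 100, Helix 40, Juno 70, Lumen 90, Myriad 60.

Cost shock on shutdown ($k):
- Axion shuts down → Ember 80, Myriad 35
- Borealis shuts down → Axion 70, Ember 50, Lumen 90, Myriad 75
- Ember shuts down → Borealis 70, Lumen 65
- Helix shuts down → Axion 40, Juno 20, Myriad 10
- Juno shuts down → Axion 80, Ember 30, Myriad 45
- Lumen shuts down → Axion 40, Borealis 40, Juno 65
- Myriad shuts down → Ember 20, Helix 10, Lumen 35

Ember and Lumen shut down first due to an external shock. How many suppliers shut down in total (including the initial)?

5

Round 1 — Ember, Lumen shut down (initial).
  Axion: +40 → 40 < 110
  Borealis: +70+40 → 110 ≥ 100
  Juno: +65 → 65 < 70
Round 2 — Borealis shuts down.
  Axion: +70 → 110 ≥ 110
  Myriad: +75 → 75 ≥ 60
Round 3 — Axion, Myriad shut down.
  Helix: +10 → 10 < 40
No further shutdowns.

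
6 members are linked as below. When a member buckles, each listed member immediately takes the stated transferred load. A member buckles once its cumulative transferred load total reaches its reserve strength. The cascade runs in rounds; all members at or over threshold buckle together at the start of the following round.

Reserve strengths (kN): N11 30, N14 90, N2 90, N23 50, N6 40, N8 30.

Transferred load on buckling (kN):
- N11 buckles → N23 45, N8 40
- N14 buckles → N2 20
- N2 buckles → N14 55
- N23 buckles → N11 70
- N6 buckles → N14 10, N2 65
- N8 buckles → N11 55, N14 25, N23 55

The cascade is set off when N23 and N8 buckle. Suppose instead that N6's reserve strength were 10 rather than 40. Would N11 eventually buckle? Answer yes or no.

yes

With N6's reserve strength at 10:
Round 1 — N23, N8 buckle (initial).
  N11: +70+55 → 125 ≥ 30
  N14: +25 → 25 < 90
Round 2 — N11 buckles.
No further bucklings.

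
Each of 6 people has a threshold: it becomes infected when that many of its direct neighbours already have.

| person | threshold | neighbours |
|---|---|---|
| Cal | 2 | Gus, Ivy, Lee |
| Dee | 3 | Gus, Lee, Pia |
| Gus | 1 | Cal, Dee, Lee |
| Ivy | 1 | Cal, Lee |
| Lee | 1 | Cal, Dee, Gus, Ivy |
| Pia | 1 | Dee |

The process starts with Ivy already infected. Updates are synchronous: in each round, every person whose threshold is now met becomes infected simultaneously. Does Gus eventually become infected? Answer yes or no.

Round 1 — Ivy becomes infected (initial).
Round 2 — checking thresholds:
  Cal: 1 of 3 neighbours < 2, holds.
  Lee: 1 of 4 neighbours ≥ 1, becomes infected.
Round 3 — checking thresholds:
  Cal: 2 of 3 neighbours ≥ 2, becomes infected.
  Dee: 1 of 3 neighbours < 3, holds.
  Gus: 1 of 3 neighbours ≥ 1, becomes infected.
Round 4 — no new infections; cascade stops.

yes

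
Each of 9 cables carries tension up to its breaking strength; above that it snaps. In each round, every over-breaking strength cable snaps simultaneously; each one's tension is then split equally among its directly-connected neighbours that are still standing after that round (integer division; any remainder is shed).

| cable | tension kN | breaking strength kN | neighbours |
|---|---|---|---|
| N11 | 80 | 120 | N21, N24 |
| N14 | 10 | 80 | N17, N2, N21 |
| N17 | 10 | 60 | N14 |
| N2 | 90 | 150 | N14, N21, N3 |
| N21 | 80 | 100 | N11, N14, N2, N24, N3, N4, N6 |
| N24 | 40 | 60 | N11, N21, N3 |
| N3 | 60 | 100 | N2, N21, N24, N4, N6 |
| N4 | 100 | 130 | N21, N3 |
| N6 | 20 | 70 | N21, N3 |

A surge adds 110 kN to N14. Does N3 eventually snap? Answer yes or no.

no

Round 1 — N14 at 120 > 80. N14 snaps.
  N14 sheds 120 kN to N17, N2, N21: 40 each.
    N17: 10+40 = 50 ≤ 60
    N2: 90+40 = 130 ≤ 150
    N21: 80+40 = 120 > 100
Round 2 — N21 snaps.
  N21 sheds 120 kN to N11, N2, N24, N3, N4, N6: 20 each.
    N11: 80+20 = 100 ≤ 120
    N2: 130+20 = 150 ≤ 150
    N24: 40+20 = 60 ≤ 60
    N3: 60+20 = 80 ≤ 100
    N4: 100+20 = 120 ≤ 130
    N6: 20+20 = 40 ≤ 70
No further breaks.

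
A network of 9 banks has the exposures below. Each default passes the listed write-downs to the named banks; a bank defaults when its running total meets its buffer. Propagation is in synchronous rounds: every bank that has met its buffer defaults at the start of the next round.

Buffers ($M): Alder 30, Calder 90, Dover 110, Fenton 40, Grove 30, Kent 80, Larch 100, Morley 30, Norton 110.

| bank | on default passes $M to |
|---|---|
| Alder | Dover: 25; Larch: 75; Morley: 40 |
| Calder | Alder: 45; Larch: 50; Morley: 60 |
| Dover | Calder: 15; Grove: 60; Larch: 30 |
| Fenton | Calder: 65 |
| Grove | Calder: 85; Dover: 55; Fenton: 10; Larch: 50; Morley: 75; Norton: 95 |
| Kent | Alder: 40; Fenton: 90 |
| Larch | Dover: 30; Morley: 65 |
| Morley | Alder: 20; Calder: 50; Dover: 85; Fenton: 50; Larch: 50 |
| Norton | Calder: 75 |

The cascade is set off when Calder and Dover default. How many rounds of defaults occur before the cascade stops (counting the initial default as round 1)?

3

Round 1 — Calder, Dover default (initial).
  Alder: +45 → 45 ≥ 30
  Grove: +60 → 60 ≥ 30
  Larch: +50+30 → 80 < 100
  Morley: +60 → 60 ≥ 30
Round 2 — Alder, Grove, Morley default.
  Fenton: +10+50 → 60 ≥ 40
  Larch: +75+50+50 → 255 ≥ 100
  Norton: +95 → 95 < 110
Round 3 — Fenton, Larch default.
No further defaults.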